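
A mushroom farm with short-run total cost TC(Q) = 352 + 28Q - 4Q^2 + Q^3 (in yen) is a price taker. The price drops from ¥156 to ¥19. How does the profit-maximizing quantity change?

AVC = 28 - 4Q + Q^2, minimized at Q = 2 where min AVC = ¥24. MC = 28 - 8Q + 3Q^2.
At P = ¥156 ≥ min AVC, set P = MC on the rising branch: Q = 8.
At P = ¥19 < min AVC = ¥24, price no longer covers variable cost at any output, so the firm shuts down: Q = 0.

Output falls from 8 to 0 (the firm shuts down)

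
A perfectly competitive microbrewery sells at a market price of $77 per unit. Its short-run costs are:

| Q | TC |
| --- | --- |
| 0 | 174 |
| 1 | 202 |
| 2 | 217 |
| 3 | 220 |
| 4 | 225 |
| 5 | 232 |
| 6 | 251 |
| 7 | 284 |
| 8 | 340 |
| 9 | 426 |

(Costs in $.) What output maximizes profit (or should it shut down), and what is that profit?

Compute π = P·Q − TC at each output: Q=0: -174; Q=1: -125; Q=2: -63; Q=3: 11; Q=4: 83; Q=5: 153; Q=6: 211; Q=7: 255; Q=8: 276; Q=9: 267.
Profit is maximized at Q = 8. AVC there is 166/8 = $20.75 ≤ P, so producing beats shutting down (which would give -$174).

Q = 8; profit = $276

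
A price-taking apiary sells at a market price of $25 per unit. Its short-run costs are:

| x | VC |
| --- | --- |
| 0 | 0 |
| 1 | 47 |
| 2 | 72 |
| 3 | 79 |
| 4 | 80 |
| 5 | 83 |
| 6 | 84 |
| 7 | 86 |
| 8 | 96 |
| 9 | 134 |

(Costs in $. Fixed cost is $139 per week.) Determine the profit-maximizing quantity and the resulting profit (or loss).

x = 8; profit = -$35

Compute π = P·x − TC at each output: x=0: -139; x=1: -161; x=2: -161; x=3: -143; x=4: -119; x=5: -97; x=6: -73; x=7: -50; x=8: -35; x=9: -48.
Profit is maximized at x = 8. AVC there is 96/8 = $12 ≤ P, so producing beats shutting down (which would give -$139).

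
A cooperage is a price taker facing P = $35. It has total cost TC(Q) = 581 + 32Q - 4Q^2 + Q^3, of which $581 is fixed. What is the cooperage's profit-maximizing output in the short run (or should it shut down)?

Produce at Q = 3

From TC, MC = TC'(Q) = 32 - 8Q + 3Q^2 and AVC = VC/Q = 32 - 4Q + Q^2.
The AVC parabola has its vertex at Q = 4/2 = 2, where AVC = 32 - 4·2 + 2^2 = $28.
Because $35 ≥ $28, revenue can cover variable cost; the firm operates.
P = MC gives -3 - 8Q + 3Q^2 = 0, with roots -1/3 and 3. Take the larger (rising MC): Q* = 3.
Check: AVC at Q = 3 is $29 ≤ P, so revenue covers variable cost.
Profit = P·Q − TC = 35·3 − 668 = -$563, a loss, but smaller than the $581 fixed cost the firm would lose by shutting down.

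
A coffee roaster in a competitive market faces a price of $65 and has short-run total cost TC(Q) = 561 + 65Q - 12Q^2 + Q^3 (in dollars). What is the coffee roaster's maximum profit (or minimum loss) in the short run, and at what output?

Profit = -$305 at Q = 8

AVC = 65 - 12Q + Q^2; min AVC = $29 at Q = 6. Since P = $65 ≥ min AVC, the firm produces.
MC = 65 - 24Q + 3Q^2. Setting P = MC and taking the root on the rising branch gives Q* = 8.
TR = 65·8 = 520. TC = 561 + 264 = 825. Profit = 520 − 825 = -$305.
By producing, the firm covers all variable cost plus $256 of fixed cost; shutting down would lose the full $561.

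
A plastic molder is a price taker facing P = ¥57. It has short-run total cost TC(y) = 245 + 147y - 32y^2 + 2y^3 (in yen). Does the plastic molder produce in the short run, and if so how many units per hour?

Strip out fixed cost: VC = 147y - 32y^2 + 2y^3. Then AVC = 147 - 32y + 2y^2 and MC = 147 - 64y + 6y^2.
The AVC parabola has its vertex at y = 32/4 = 8, where AVC = 147 - 32·8 + 2·8^2 = ¥19.
P = ¥57 exceeds min AVC = ¥19, so the firm stays open.
Solving P = MC: 90 - 64y + 6y^2 = 0 ⇒ y = 5/3 or 9. On the upward-sloping branch, y* = 9.
Check: AVC at y = 9 is ¥21 ≤ P, so revenue covers variable cost.
Profit = P·y − TC = 57·9 − 434 = ¥79.

Produce at y = 9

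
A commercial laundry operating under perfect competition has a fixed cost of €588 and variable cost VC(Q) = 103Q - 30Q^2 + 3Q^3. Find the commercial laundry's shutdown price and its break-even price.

Shutdown price = €28; break-even price = €124

Shutdown price = min AVC. AVC = 103 - 30Q + 3Q^2, with vertex at Q = 5 and minimum €28.
ATC = 588/Q + 103 - 30Q + 3Q^2. Setting dATC/dQ = −588/Q^2 − 30 + 6Q = 0 gives Q = 7 (since 6·7^3 − 30·7^2 = 588).
min ATC = 588/7 + 103 − 30·7 + 3·7^2 = €124. That is the break-even price.
Between these two prices the firm operates at a loss; above €124 it earns a profit.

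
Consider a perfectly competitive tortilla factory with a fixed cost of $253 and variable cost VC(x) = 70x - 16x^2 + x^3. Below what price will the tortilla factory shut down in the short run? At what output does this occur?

$6 per unit, at x = 8

Short-run supply begins at min AVC. From VC = 70x - 16x^2 + x^3, AVC = 70 - 16x + x^2.
dAVC/dx = -16 + 2x = 0 gives x = 8. min AVC = 70 - 16·8 + 8^2 = 6.
For P < $6 the firm produces nothing.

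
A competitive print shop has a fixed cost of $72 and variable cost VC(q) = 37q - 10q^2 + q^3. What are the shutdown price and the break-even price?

Shutdown price = min AVC. AVC = 37 - 10q + q^2, with vertex at q = 5 and minimum $12.
ATC = 72/q + 37 - 10q + q^2. Setting dATC/dq = −72/q^2 − 10 + 2q = 0 gives q = 6 (since 2·6^3 − 10·6^2 = 72).
min ATC = 72/6 + 37 − 10·6 + 6^2 = $25. That is the break-even price.
Between these two prices the firm operates at a loss; above $25 it earns a profit.

Shutdown price = $12; break-even price = $25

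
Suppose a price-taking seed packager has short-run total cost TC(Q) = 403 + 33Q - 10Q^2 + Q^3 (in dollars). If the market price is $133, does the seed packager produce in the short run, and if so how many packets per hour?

Produce at Q = 10

From TC, MC = TC'(Q) = 33 - 20Q + 3Q^2 and AVC = VC/Q = 33 - 10Q + Q^2.
AVC is minimized where dAVC/dQ = -10 + 2Q = 0, at Q = 5; min AVC = 33 - 10·5 + 5^2 = $8.
Because $133 ≥ $8, revenue can cover variable cost; the firm operates.
Solving P = MC: -100 - 20Q + 3Q^2 = 0 ⇒ Q = -10/3 or 10. On the upward-sloping branch, Q* = 10.
Check: AVC at Q = 10 is $33 ≤ P, so revenue covers variable cost.
Profit = P·Q − TC = 133·10 − 733 = $597.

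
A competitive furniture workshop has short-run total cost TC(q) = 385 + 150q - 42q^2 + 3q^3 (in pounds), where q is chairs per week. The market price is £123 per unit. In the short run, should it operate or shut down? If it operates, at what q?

Variable cost is VC = 150q - 42q^2 + 3q^3, so AVC = VC/q = 150 - 42q + 3q^2 and MC = dTC/dq = 150 - 84q + 9q^2.
AVC is minimized where dAVC/dq = -42 + 6q = 0, at q = 7; min AVC = 150 - 42·7 + 3·7^2 = £3.
Because £123 ≥ £3, revenue can cover variable cost; the firm operates.
Set P = MC: 123 = 150 - 84q + 9q^2 → 27 - 84q + 9q^2 = 0. The roots are q = 1/3 and q = 9; the profit-maximizing output is on the rising part of MC, so q* = 9.
Check: AVC at q = 9 is £15 ≤ P, so revenue covers variable cost.
Profit = P·q − TC = 123·9 − 520 = £587.

Produce at q = 9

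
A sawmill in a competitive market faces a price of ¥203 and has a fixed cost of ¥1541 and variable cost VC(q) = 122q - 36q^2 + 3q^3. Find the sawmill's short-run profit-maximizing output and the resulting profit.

AVC = 122 - 36q + 3q^2; min AVC = ¥14 at q = 6. Since P = ¥203 ≥ min AVC, the firm produces.
With MC = 122 - 72q + 9q^2, P = MC on the upward-sloping part at q* = 9.
TR = 203·9 = 1827. TC = 1541 + 369 = 1910. Profit = 1827 − 1910 = -¥83.
Shutting down would mean losing the fixed cost of ¥1541, so operating at a loss of ¥83 is better by ¥1458.

Profit = -¥83 at q = 9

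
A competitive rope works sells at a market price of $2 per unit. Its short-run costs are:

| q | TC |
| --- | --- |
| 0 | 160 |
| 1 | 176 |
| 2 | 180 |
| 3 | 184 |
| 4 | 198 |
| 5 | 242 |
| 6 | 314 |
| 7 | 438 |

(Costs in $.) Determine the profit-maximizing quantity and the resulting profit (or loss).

q = 0 (shut down); profit = -$160

Compute π = P·q − TC at each output: q=0: -160; q=1: -174; q=2: -176; q=3: -178; q=4: -190; q=5: -232; q=6: -302; q=7: -424.
Profit is highest at q = 0. Equivalently, the lowest AVC in the table is 24/3 ≈ $8 at q = 3, and P = $2 falls below it — price never covers variable cost, so the firm shuts down and loses only its fixed cost.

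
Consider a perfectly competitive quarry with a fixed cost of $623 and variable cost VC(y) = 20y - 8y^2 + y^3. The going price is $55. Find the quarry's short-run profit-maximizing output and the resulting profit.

Profit = -$329 at y = 7

AVC = 20 - 8y + y^2 has its minimum $4 at y = 4; price $55 clears that bar, so the firm operates.
MC = 20 - 16y + 3y^2. Setting P = MC and taking the root on the rising branch gives y* = 7.
TR = 55·7 = 385. TC = 623 + 91 = 714. Profit = 385 − 714 = -$329.
That loss of $329 beats the $623 the firm would lose by shutting down; producing recovers $294 of fixed cost.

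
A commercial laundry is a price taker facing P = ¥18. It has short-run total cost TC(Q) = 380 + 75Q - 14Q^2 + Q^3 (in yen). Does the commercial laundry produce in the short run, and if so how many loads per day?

Shut down

Variable cost is VC = 75Q - 14Q^2 + Q^3, so AVC = VC/Q = 75 - 14Q + Q^2 and MC = dTC/dQ = 75 - 28Q + 3Q^2.
AVC hits its minimum where MC = AVC, at Q = 7, giving min AVC = 75 - 14·7 + 7^2 = ¥26.
Since P = ¥18 < min AVC = ¥26, price fails to cover variable cost at any output.
The firm minimizes its loss by shutting down and losing only its fixed cost of ¥380.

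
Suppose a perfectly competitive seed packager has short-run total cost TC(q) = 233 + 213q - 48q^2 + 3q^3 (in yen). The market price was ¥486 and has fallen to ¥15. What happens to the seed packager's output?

AVC = 213 - 48q + 3q^2, minimized at q = 8 where min AVC = ¥21. MC = 213 - 96q + 9q^2.
With P = ¥486 above the shutdown price, P = MC gives q = 13.
At P = ¥15 < min AVC = ¥21, price no longer covers variable cost at any output, so the firm shuts down: q = 0.

Output falls from 13 to 0 (the firm shuts down)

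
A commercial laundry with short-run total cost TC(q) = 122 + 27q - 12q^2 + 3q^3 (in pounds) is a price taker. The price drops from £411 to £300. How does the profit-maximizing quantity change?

Output falls from 8 to 7

MC = 27 - 24q + 9q^2; the shutdown threshold is min AVC = £15 (at q = 2).
At P = £411 ≥ min AVC, set P = MC on the rising branch: q = 8.
At P = £300 ≥ min AVC, set P = MC: q = 7. The firm stays open but cuts output.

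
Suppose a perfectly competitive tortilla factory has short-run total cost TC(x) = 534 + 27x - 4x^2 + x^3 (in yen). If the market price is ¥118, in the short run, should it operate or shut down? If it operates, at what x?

Variable cost is VC = 27x - 4x^2 + x^3, so AVC = VC/x = 27 - 4x + x^2 and MC = dTC/dx = 27 - 8x + 3x^2.
AVC hits its minimum where MC = AVC, at x = 2, giving min AVC = 27 - 4·2 + 2^2 = ¥23.
P = ¥118 exceeds min AVC = ¥23, so the firm stays open.
Solving P = MC: -91 - 8x + 3x^2 = 0 ⇒ x = -13/3 or 7. On the upward-sloping branch, x* = 7.
Check: AVC at x = 7 is ¥48 ≤ P, so revenue covers variable cost.
Profit = P·x − TC = 118·7 − 870 = -¥44, a loss, but smaller than the ¥534 fixed cost the firm would lose by shutting down.

Produce at x = 7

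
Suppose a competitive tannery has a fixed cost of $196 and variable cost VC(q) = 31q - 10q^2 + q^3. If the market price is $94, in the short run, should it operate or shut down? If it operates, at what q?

Produce at q = 9

Variable cost is VC = 31q - 10q^2 + q^3, so AVC = VC/q = 31 - 10q + q^2 and MC = dTC/dq = 31 - 20q + 3q^2.
AVC is minimized where dAVC/dq = -10 + 2q = 0, at q = 5; min AVC = 31 - 10·5 + 5^2 = $6.
Because $94 ≥ $6, revenue can cover variable cost; the firm operates.
Set P = MC: 94 = 31 - 20q + 3q^2 → -63 - 20q + 3q^2 = 0. The roots are q = -7/3 and q = 9; the profit-maximizing output is on the rising part of MC, so q* = 9.
Check: AVC at q = 9 is $22 ≤ P, so revenue covers variable cost.
Profit = P·q − TC = 94·9 − 394 = $452.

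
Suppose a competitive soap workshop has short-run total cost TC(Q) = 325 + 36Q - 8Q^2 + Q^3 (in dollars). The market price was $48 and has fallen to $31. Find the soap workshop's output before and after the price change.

Output falls from 6 to 5

AVC = 36 - 8Q + Q^2, minimized at Q = 4 where min AVC = $20. MC = 36 - 16Q + 3Q^2.
With P = $48 above the shutdown price, P = MC gives Q = 6.
At P = $31 ≥ min AVC, set P = MC: Q = 5. The firm stays open but cuts output.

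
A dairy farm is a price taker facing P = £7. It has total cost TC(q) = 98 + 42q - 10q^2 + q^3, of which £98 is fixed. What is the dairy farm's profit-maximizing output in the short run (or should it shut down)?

Shut down

From TC, MC = TC'(q) = 42 - 20q + 3q^2 and AVC = VC/q = 42 - 10q + q^2.
AVC is minimized where dAVC/dq = -10 + 2q = 0, at q = 5; min AVC = 42 - 10·5 + 5^2 = £17.
P = £7 lies below min AVC = £17; no output level covers variable cost.
The firm minimizes its loss by shutting down and losing only its fixed cost of £98.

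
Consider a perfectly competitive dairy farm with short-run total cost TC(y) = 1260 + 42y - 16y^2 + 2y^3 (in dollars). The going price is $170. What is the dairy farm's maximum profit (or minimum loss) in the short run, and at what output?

AVC = 42 - 16y + 2y^2 has its minimum $10 at y = 4; price $170 clears that bar, so the firm operates.
With MC = 42 - 32y + 6y^2, P = MC on the upward-sloping part at y* = 8.
TR = 170·8 = 1360. TC = 1260 + 336 = 1596. Profit = 1360 − 1596 = -$236.
By producing, the firm covers all variable cost plus $1024 of fixed cost; shutting down would lose the full $1260.

Profit = -$236 at y = 8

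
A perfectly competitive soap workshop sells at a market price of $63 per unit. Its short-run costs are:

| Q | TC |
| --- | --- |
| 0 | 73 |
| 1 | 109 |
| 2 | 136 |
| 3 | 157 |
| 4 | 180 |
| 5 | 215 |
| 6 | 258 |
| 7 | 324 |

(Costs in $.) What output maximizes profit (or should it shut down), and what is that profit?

Q = 6; profit = $120

Compute π = P·Q − TC at each output: Q=0: -73; Q=1: -46; Q=2: -10; Q=3: 32; Q=4: 72; Q=5: 100; Q=6: 120; Q=7: 117.
Profit is maximized at Q = 6. AVC there is 185/6 = $30.83 ≤ P, so producing beats shutting down (which would give -$73).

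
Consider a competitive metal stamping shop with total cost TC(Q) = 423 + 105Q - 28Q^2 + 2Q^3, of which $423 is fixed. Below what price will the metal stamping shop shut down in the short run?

$7 per unit

Short-run supply begins at min AVC. From VC = 105Q - 28Q^2 + 2Q^3, AVC = 105 - 28Q + 2Q^2.
At the minimum of AVC, MC = AVC. MC = 105 - 56Q + 6Q^2; setting MC = AVC gives 4Q^2 - 28Q = 0, so Q = 7. min AVC = 7.
For P < $7 the firm produces nothing.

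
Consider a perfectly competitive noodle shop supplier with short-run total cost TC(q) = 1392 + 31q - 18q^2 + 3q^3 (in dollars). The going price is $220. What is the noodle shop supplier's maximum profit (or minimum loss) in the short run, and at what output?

AVC = 31 - 18q + 3q^2; min AVC = $4 at q = 3. Since P = $220 ≥ min AVC, the firm produces.
MC = 31 - 36q + 9q^2. Setting P = MC and taking the root on the rising branch gives q* = 7.
TR = 220·7 = 1540. TC = 1392 + 364 = 1756. Profit = 1540 − 1756 = -$216.
Shutting down would mean losing the fixed cost of $1392, so operating at a loss of $216 is better by $1176.

Profit = -$216 at q = 7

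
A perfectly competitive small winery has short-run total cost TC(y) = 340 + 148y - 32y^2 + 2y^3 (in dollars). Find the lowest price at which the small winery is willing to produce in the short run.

$20 per unit

The shutdown price is the minimum of AVC. VC = 148y - 32y^2 + 2y^3, so AVC = 148 - 32y + 2y^2.
At the minimum of AVC, MC = AVC. MC = 148 - 64y + 6y^2; setting MC = AVC gives 4y^2 - 32y = 0, so y = 8. min AVC = 20.
The firm shuts down for any P below $20.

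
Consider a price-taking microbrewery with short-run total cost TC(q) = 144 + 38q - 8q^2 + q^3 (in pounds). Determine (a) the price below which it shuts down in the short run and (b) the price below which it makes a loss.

Shutdown price = £22; break-even price = £50

AVC = 38 - 8q + q^2; minimized at q = 4, giving min AVC = £22. That is the shutdown price.
ATC = 144/q + 38 - 8q + q^2. Setting dATC/dq = −144/q^2 − 8 + 2q = 0 gives q = 6 (since 2·6^3 − 8·6^2 = 144).
min ATC = 144/6 + 38 − 8·6 + 6^2 = £50. That is the break-even price.
For £22 ≤ P < £50 the firm produces at a loss; below £22 it shuts down.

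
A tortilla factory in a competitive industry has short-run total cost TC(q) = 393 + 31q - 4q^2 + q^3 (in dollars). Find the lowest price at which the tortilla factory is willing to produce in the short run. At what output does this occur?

$27 per unit, at q = 2

The firm shuts down when price falls below the minimum of average variable cost. AVC = VC/q = 31 - 4q + q^2.
At the minimum of AVC, MC = AVC. MC = 31 - 8q + 3q^2; setting MC = AVC gives 2q^2 - 4q = 0, so q = 2. min AVC = 27.
The firm shuts down for any P below $27.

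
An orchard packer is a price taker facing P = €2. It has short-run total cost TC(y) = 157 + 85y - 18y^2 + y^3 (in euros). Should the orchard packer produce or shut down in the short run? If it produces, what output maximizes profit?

Shut down

Variable cost is VC = 85y - 18y^2 + y^3, so AVC = VC/y = 85 - 18y + y^2 and MC = dTC/dy = 85 - 36y + 3y^2.
AVC is minimized where dAVC/dy = -18 + 2y = 0, at y = 9; min AVC = 85 - 18·9 + 9^2 = €4.
With P < min AVC (€2 < €4), every unit sold adds to the loss.
Shutting down limits the loss to fixed cost, €157.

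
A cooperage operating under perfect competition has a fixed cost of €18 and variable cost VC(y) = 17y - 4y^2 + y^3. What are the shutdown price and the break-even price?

Shutdown price = min AVC. AVC = 17 - 4y + y^2, with vertex at y = 2 and minimum €13.
ATC = 18/y + 17 - 4y + y^2. Setting dATC/dy = −18/y^2 − 4 + 2y = 0 gives y = 3 (since 2·3^3 − 4·3^2 = 18).
min ATC = 18/3 + 17 − 4·3 + 3^2 = €20. That is the break-even price.
Between these two prices the firm operates at a loss; above €20 it earns a profit.

Shutdown price = €13; break-even price = €20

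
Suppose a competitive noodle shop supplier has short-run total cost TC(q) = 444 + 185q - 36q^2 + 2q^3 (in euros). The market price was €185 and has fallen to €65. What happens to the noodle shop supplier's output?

AVC = 185 - 36q + 2q^2, minimized at q = 9 where min AVC = €23. MC = 185 - 72q + 6q^2.
With P = €185 above the shutdown price, P = MC gives q = 12.
At P = €65 ≥ min AVC, set P = MC: q = 10. The firm stays open but cuts output.

Output falls from 12 to 10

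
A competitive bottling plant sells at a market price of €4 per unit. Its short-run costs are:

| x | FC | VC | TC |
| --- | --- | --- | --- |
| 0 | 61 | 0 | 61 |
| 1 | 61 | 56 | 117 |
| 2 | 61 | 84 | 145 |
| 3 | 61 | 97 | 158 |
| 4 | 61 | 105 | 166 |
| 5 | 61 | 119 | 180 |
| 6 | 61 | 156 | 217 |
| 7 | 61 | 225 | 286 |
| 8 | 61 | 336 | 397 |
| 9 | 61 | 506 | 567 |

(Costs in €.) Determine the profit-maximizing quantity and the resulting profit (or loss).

Compute π = P·x − TC at each output: x=0: -61; x=1: -113; x=2: -137; x=3: -146; x=4: -150; x=5: -160; x=6: -193; x=7: -258; x=8: -365; x=9: -531.
Profit is highest at x = 0. Equivalently, the lowest AVC in the table is 119/5 ≈ €23.80 at x = 5, and P = €4 falls below it — price never covers variable cost, so the firm shuts down and loses only its fixed cost.

x = 0 (shut down); profit = -€61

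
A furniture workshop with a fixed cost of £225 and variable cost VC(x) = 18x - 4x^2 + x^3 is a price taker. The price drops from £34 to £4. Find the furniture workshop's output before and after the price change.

MC = 18 - 8x + 3x^2; the shutdown threshold is min AVC = £14 (at x = 2).
At P = £34 ≥ min AVC, set P = MC on the rising branch: x = 4.
At P = £4 < min AVC = £14, price no longer covers variable cost at any output, so the firm shuts down: x = 0.

Output falls from 4 to 0 (the firm shuts down)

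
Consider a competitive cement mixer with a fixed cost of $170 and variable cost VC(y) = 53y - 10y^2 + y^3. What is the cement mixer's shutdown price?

$28 per unit

The firm shuts down when price falls below the minimum of average variable cost. AVC = VC/y = 53 - 10y + y^2.
dAVC/dy = -10 + 2y = 0 gives y = 5. min AVC = 53 - 10·5 + 5^2 = 28.
The firm shuts down for any P below $28.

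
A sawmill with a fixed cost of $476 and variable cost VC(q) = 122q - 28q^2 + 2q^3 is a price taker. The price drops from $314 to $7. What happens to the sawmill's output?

Output falls from 12 to 0 (the firm shuts down)

MC = 122 - 56q + 6q^2; the shutdown threshold is min AVC = $24 (at q = 7).
With P = $314 above the shutdown price, P = MC gives q = 12.
At P = $7 < min AVC = $24, price no longer covers variable cost at any output, so the firm shuts down: q = 0.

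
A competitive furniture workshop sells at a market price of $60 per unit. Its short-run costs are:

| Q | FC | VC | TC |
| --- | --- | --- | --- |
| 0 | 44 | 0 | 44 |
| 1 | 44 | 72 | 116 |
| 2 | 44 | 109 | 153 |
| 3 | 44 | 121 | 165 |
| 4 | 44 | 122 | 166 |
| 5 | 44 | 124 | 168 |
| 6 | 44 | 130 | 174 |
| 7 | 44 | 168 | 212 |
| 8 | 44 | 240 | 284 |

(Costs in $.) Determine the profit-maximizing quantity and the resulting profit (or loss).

Q = 7; profit = $208

Tabulate TR − TC: Q=0: -44; Q=1: -56; Q=2: -33; Q=3: 15; Q=4: 74; Q=5: 132; Q=6: 186; Q=7: 208; Q=8: 196.
Profit is maximized at Q = 7. AVC there is 168/7 = $24 ≤ P, so producing beats shutting down (which would give -$44).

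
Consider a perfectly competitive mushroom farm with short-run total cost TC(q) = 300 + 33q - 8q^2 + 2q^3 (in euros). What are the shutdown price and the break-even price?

Shutdown price = min AVC. AVC = 33 - 8q + 2q^2, with vertex at q = 2 and minimum €25.
ATC = 300/q + 33 - 8q + 2q^2. Setting dATC/dq = −300/q^2 − 8 + 4q = 0 gives q = 5 (since 4·5^3 − 8·5^2 = 300).
min ATC = 300/5 + 33 − 8·5 + 2·5^2 = €103. That is the break-even price.
For €25 ≤ P < €103 the firm produces at a loss; below €25 it shuts down.

Shutdown price = €25; break-even price = €103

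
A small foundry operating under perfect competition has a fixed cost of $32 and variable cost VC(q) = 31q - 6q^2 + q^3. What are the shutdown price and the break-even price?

Shutdown price = min AVC. AVC = 31 - 6q + q^2, with vertex at q = 3 and minimum $22.
ATC = 32/q + 31 - 6q + q^2. Setting dATC/dq = −32/q^2 − 6 + 2q = 0 gives q = 4 (since 2·4^3 − 6·4^2 = 32).
min ATC = 32/4 + 31 − 6·4 + 4^2 = $31. That is the break-even price.
Between these two prices the firm operates at a loss; above $31 it earns a profit.

Shutdown price = $22; break-even price = $31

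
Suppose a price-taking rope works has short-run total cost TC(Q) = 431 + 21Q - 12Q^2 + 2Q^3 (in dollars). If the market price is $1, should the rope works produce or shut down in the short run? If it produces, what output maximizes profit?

Variable cost is VC = 21Q - 12Q^2 + 2Q^3, so AVC = VC/Q = 21 - 12Q + 2Q^2 and MC = dTC/dQ = 21 - 24Q + 6Q^2.
The AVC parabola has its vertex at Q = 12/4 = 3, where AVC = 21 - 12·3 + 2·3^2 = $3.
P = $1 lies below min AVC = $3; no output level covers variable cost.
Best response: produce nothing and absorb the $431 fixed cost.

Shut down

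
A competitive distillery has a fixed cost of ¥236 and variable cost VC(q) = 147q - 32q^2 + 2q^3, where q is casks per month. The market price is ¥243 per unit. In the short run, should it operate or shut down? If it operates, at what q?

Variable cost is VC = 147q - 32q^2 + 2q^3, so AVC = VC/q = 147 - 32q + 2q^2 and MC = dTC/dq = 147 - 64q + 6q^2.
AVC hits its minimum where MC = AVC, at q = 8, giving min AVC = 147 - 32·8 + 2·8^2 = ¥19.
P = ¥243 exceeds min AVC = ¥19, so the firm stays open.
P = MC gives -96 - 64q + 6q^2 = 0, with roots -4/3 and 12. Take the larger (rising MC): q* = 12.
Check: AVC at q = 12 is ¥51 ≤ P, so revenue covers variable cost.
Profit = P·q − TC = 243·12 − 848 = ¥2068.

Produce at q = 12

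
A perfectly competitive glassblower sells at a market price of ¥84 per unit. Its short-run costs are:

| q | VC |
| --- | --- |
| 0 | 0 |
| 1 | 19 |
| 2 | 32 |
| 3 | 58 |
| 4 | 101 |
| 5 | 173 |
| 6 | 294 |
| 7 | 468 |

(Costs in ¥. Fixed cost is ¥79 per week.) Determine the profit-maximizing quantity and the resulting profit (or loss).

q = 5; profit = ¥168

Tabulate TR − TC: q=0: -79; q=1: -14; q=2: 57; q=3: 115; q=4: 156; q=5: 168; q=6: 131; q=7: 41.
Profit is maximized at q = 5. AVC there is 173/5 = ¥34.60 ≤ P, so producing beats shutting down (which would give -¥79).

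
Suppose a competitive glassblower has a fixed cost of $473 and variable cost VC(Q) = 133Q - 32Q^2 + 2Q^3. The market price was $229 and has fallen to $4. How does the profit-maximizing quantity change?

AVC = 133 - 32Q + 2Q^2, minimized at Q = 8 where min AVC = $5. MC = 133 - 64Q + 6Q^2.
With P = $229 above the shutdown price, P = MC gives Q = 12.
At P = $4 < min AVC = $5, price no longer covers variable cost at any output, so the firm shuts down: Q = 0.

Output falls from 12 to 0 (the firm shuts down)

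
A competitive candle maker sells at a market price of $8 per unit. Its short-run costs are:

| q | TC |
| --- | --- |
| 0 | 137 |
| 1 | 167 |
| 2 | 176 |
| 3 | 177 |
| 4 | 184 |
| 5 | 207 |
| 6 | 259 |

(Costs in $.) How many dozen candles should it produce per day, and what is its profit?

q = 0 (shut down); profit = -$137

Compute π = P·q − TC at each output: q=0: -137; q=1: -159; q=2: -160; q=3: -153; q=4: -152; q=5: -167; q=6: -211.
Profit is highest at q = 0. Equivalently, the lowest AVC in the table is 47/4 ≈ $11.75 at q = 4, and P = $8 falls below it — price never covers variable cost, so the firm shuts down and loses only its fixed cost.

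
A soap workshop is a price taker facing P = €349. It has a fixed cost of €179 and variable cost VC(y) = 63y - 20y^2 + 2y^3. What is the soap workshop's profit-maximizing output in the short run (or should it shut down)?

Strip out fixed cost: VC = 63y - 20y^2 + 2y^3. Then AVC = 63 - 20y + 2y^2 and MC = 63 - 40y + 6y^2.
AVC is minimized where dAVC/dy = -20 + 4y = 0, at y = 5; min AVC = 63 - 20·5 + 2·5^2 = €13.
Since P = €349 ≥ min AVC = €13, price covers variable cost and the firm should produce.
Set P = MC: 349 = 63 - 40y + 6y^2 → -286 - 40y + 6y^2 = 0. The roots are y = -13/3 and y = 11; the profit-maximizing output is on the rising part of MC, so y* = 11.
Check: AVC at y = 11 is €85 ≤ P, so revenue covers variable cost.
Profit = P·y − TC = 349·11 − 1114 = €2725.

Produce at y = 11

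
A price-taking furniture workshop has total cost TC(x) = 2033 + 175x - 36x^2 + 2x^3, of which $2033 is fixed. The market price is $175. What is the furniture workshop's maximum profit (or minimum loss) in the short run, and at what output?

Profit = -$305 at x = 12

AVC = 175 - 36x + 2x^2; min AVC = $13 at x = 9. Since P = $175 ≥ min AVC, the firm produces.
MC = 175 - 72x + 6x^2. Setting P = MC and taking the root on the rising branch gives x* = 12.
TR = 175·12 = 2100. TC = 2033 + 372 = 2405. Profit = 2100 − 2405 = -$305.
By producing, the firm covers all variable cost plus $1728 of fixed cost; shutting down would lose the full $2033.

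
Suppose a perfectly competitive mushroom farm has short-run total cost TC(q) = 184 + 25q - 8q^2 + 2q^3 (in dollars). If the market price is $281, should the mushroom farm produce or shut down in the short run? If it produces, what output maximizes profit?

Variable cost is VC = 25q - 8q^2 + 2q^3, so AVC = VC/q = 25 - 8q + 2q^2 and MC = dTC/dq = 25 - 16q + 6q^2.
The AVC parabola has its vertex at q = 8/4 = 2, where AVC = 25 - 8·2 + 2·2^2 = $17.
Since P = $281 ≥ min AVC = $17, price covers variable cost and the firm should produce.
Set P = MC: 281 = 25 - 16q + 6q^2 → -256 - 16q + 6q^2 = 0. The roots are q = -16/3 and q = 8; the profit-maximizing output is on the rising part of MC, so q* = 8.
Check: AVC at q = 8 is $89 ≤ P, so revenue covers variable cost.
Profit = P·q − TC = 281·8 − 896 = $1352.

Produce at q = 8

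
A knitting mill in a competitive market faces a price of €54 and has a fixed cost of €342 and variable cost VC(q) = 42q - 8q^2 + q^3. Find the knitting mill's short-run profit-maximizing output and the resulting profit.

Profit = -€198 at q = 6

AVC = 42 - 8q + q^2; min AVC = €26 at q = 4. Since P = €54 ≥ min AVC, the firm produces.
With MC = 42 - 16q + 3q^2, P = MC on the upward-sloping part at q* = 6.
TR = 54·6 = 324. TC = 342 + 180 = 522. Profit = 324 − 522 = -€198.
By producing, the firm covers all variable cost plus €144 of fixed cost; shutting down would lose the full €342.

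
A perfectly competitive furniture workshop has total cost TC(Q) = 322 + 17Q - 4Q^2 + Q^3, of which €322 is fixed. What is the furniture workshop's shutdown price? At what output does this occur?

The shutdown price is the minimum of AVC. VC = 17Q - 4Q^2 + Q^3, so AVC = 17 - 4Q + Q^2.
dAVC/dQ = -4 + 2Q = 0 gives Q = 2. min AVC = 17 - 4·2 + 2^2 = 13.
So the shutdown price is €13.

€13 per unit, at Q = 2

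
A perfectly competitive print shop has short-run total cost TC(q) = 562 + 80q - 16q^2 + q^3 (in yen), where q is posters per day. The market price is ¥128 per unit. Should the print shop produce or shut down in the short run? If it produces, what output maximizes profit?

Produce at q = 12

Variable cost is VC = 80q - 16q^2 + q^3, so AVC = VC/q = 80 - 16q + q^2 and MC = dTC/dq = 80 - 32q + 3q^2.
AVC hits its minimum where MC = AVC, at q = 8, giving min AVC = 80 - 16·8 + 8^2 = ¥16.
P = ¥128 exceeds min AVC = ¥16, so the firm stays open.
Solving P = MC: -48 - 32q + 3q^2 = 0 ⇒ q = -4/3 or 12. On the upward-sloping branch, q* = 12.
Check: AVC at q = 12 is ¥32 ≤ P, so revenue covers variable cost.
Profit = P·q − TC = 128·12 − 946 = ¥590.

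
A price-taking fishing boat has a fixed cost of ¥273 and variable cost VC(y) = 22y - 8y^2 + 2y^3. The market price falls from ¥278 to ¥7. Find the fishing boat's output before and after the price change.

Output falls from 8 to 0 (the firm shuts down)

AVC = 22 - 8y + 2y^2, minimized at y = 2 where min AVC = ¥14. MC = 22 - 16y + 6y^2.
At P = ¥278 ≥ min AVC, set P = MC on the rising branch: y = 8.
At P = ¥7 < min AVC = ¥14, price no longer covers variable cost at any output, so the firm shuts down: y = 0.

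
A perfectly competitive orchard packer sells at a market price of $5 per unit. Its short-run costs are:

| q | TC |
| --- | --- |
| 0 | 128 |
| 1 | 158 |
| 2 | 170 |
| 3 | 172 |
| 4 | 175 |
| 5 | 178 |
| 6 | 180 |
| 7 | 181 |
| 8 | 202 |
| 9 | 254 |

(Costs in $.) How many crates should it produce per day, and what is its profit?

Tabulate TR − TC: q=0: -128; q=1: -153; q=2: -160; q=3: -157; q=4: -155; q=5: -153; q=6: -150; q=7: -146; q=8: -162; q=9: -209.
Profit is highest at q = 0. Equivalently, the lowest AVC in the table is 53/7 ≈ $7.57 at q = 7, and P = $5 falls below it — price never covers variable cost, so the firm shuts down and loses only its fixed cost.

q = 0 (shut down); profit = -$128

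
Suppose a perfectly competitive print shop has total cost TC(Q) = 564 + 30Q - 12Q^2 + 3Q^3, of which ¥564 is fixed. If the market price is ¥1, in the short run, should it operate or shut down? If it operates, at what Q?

Variable cost is VC = 30Q - 12Q^2 + 3Q^3, so AVC = VC/Q = 30 - 12Q + 3Q^2 and MC = dTC/dQ = 30 - 24Q + 9Q^2.
AVC is minimized where dAVC/dQ = -12 + 6Q = 0, at Q = 2; min AVC = 30 - 12·2 + 3·2^2 = ¥18.
With P < min AVC (¥1 < ¥18), every unit sold adds to the loss.
The firm minimizes its loss by shutting down and losing only its fixed cost of ¥564.

Shut down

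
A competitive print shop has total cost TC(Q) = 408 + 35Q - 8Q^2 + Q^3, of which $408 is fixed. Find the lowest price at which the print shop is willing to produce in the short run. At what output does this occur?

The shutdown price is the minimum of AVC. VC = 35Q - 8Q^2 + Q^3, so AVC = 35 - 8Q + Q^2.
At the minimum of AVC, MC = AVC. MC = 35 - 16Q + 3Q^2; setting MC = AVC gives 2Q^2 - 8Q = 0, so Q = 4. min AVC = 19.
The firm shuts down for any P below $19.

$19 per unit, at Q = 4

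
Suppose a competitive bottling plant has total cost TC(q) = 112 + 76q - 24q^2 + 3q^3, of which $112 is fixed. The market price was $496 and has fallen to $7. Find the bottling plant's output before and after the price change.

Output falls from 10 to 0 (the firm shuts down)

MC = 76 - 48q + 9q^2; the shutdown threshold is min AVC = $28 (at q = 4).
At P = $496 ≥ min AVC, set P = MC on the rising branch: q = 10.
At P = $7 < min AVC = $28, price no longer covers variable cost at any output, so the firm shuts down: q = 0.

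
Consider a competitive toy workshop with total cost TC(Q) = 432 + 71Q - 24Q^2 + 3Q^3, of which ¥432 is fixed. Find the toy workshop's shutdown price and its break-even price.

AVC = 71 - 24Q + 3Q^2; minimized at Q = 4, giving min AVC = ¥23. That is the shutdown price.
ATC = 432/Q + 71 - 24Q + 3Q^2. Setting dATC/dQ = −432/Q^2 − 24 + 6Q = 0 gives Q = 6 (since 6·6^3 − 24·6^2 = 432).
min ATC = 432/6 + 71 − 24·6 + 3·6^2 = ¥107. That is the break-even price.
Between these two prices the firm operates at a loss; above ¥107 it earns a profit.

Shutdown price = ¥23; break-even price = ¥107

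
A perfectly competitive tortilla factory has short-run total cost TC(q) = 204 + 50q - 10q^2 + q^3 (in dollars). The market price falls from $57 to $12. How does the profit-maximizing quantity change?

MC = 50 - 20q + 3q^2; the shutdown threshold is min AVC = $25 (at q = 5).
At P = $57 ≥ min AVC, set P = MC on the rising branch: q = 7.
At P = $12 < min AVC = $25, price no longer covers variable cost at any output, so the firm shuts down: q = 0.

Output falls from 7 to 0 (the firm shuts down)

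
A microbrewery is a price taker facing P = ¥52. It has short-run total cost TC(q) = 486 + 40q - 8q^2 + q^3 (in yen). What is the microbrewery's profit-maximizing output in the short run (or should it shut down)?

Produce at q = 6

Strip out fixed cost: VC = 40q - 8q^2 + q^3. Then AVC = 40 - 8q + q^2 and MC = 40 - 16q + 3q^2.
The AVC parabola has its vertex at q = 8/2 = 4, where AVC = 40 - 8·4 + 4^2 = ¥24.
Because ¥52 ≥ ¥24, revenue can cover variable cost; the firm operates.
P = MC gives -12 - 16q + 3q^2 = 0, with roots -2/3 and 6. Take the larger (rising MC): q* = 6.
Check: AVC at q = 6 is ¥28 ≤ P, so revenue covers variable cost.
Profit = P·q − TC = 52·6 − 654 = -¥342, a loss, but smaller than the ¥486 fixed cost the firm would lose by shutting down.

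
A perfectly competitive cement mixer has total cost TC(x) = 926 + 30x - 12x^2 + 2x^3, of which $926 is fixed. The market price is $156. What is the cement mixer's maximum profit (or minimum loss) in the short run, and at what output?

AVC = 30 - 12x + 2x^2; min AVC = $12 at x = 3. Since P = $156 ≥ min AVC, the firm produces.
With MC = 30 - 24x + 6x^2, P = MC on the upward-sloping part at x* = 7.
TR = 156·7 = 1092. TC = 926 + 308 = 1234. Profit = 1092 − 1234 = -$142.
That loss of $142 beats the $926 the firm would lose by shutting down; producing recovers $784 of fixed cost.

Profit = -$142 at x = 7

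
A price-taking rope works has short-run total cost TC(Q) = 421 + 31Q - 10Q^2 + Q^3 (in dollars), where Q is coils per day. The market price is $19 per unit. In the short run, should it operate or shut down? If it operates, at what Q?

Produce at Q = 6

Strip out fixed cost: VC = 31Q - 10Q^2 + Q^3. Then AVC = 31 - 10Q + Q^2 and MC = 31 - 20Q + 3Q^2.
The AVC parabola has its vertex at Q = 10/2 = 5, where AVC = 31 - 10·5 + 5^2 = $6.
Since P = $19 ≥ min AVC = $6, price covers variable cost and the firm should produce.
Set P = MC: 19 = 31 - 20Q + 3Q^2 → 12 - 20Q + 3Q^2 = 0. The roots are Q = 2/3 and Q = 6; the profit-maximizing output is on the rising part of MC, so Q* = 6.
Check: AVC at Q = 6 is $7 ≤ P, so revenue covers variable cost.
Profit = P·Q − TC = 19·6 − 463 = -$349, a loss, but smaller than the $421 fixed cost the firm would lose by shutting down.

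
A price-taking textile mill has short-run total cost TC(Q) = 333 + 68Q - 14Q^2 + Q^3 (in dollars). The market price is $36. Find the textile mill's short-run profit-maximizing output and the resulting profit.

Profit = -$205 at Q = 8

AVC = 68 - 14Q + Q^2; min AVC = $19 at Q = 7. Since P = $36 ≥ min AVC, the firm produces.
With MC = 68 - 28Q + 3Q^2, P = MC on the upward-sloping part at Q* = 8.
TR = 36·8 = 288. TC = 333 + 160 = 493. Profit = 288 − 493 = -$205.
By producing, the firm covers all variable cost plus $128 of fixed cost; shutting down would lose the full $333.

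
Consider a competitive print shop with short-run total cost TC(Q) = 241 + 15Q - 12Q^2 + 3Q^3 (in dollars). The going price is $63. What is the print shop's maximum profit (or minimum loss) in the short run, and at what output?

AVC = 15 - 12Q + 3Q^2; min AVC = $3 at Q = 2. Since P = $63 ≥ min AVC, the firm produces.
With MC = 15 - 24Q + 9Q^2, P = MC on the upward-sloping part at Q* = 4.
TR = 63·4 = 252. TC = 241 + 60 = 301. Profit = 252 − 301 = -$49.
Shutting down would mean losing the fixed cost of $241, so operating at a loss of $49 is better by $192.

Profit = -$49 at Q = 4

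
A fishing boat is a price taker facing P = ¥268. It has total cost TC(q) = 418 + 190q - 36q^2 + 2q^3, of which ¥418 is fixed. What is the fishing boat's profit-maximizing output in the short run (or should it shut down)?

Produce at q = 13

Variable cost is VC = 190q - 36q^2 + 2q^3, so AVC = VC/q = 190 - 36q + 2q^2 and MC = dTC/dq = 190 - 72q + 6q^2.
AVC is minimized where dAVC/dq = -36 + 4q = 0, at q = 9; min AVC = 190 - 36·9 + 2·9^2 = ¥28.
Since P = ¥268 ≥ min AVC = ¥28, price covers variable cost and the firm should produce.
Set P = MC: 268 = 190 - 72q + 6q^2 → -78 - 72q + 6q^2 = 0. The roots are q = -1 and q = 13; the profit-maximizing output is on the rising part of MC, so q* = 13.
Check: AVC at q = 13 is ¥60 ≤ P, so revenue covers variable cost.
Profit = P·q − TC = 268·13 − 1198 = ¥2286.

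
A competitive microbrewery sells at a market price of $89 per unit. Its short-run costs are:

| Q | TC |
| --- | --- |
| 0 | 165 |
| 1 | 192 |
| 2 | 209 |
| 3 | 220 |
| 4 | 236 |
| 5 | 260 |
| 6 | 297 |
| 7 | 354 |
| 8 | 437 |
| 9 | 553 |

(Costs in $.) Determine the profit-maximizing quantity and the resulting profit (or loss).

Tabulate TR − TC: Q=0: -165; Q=1: -103; Q=2: -31; Q=3: 47; Q=4: 120; Q=5: 185; Q=6: 237; Q=7: 269; Q=8: 275; Q=9: 248.
Profit is maximized at Q = 8. AVC there is 272/8 = $34 ≤ P, so producing beats shutting down (which would give -$165).

Q = 8; profit = $275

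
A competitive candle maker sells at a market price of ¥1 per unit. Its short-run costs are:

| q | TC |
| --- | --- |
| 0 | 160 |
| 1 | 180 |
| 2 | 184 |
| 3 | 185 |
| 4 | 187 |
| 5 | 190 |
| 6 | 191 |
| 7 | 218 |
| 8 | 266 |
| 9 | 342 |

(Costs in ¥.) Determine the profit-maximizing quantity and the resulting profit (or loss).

Compute π = P·q − TC at each output: q=0: -160; q=1: -179; q=2: -182; q=3: -182; q=4: -183; q=5: -185; q=6: -185; q=7: -211; q=8: -258; q=9: -333.
Profit is highest at q = 0. Equivalently, the lowest AVC in the table is 31/6 ≈ ¥5.17 at q = 6, and P = ¥1 falls below it — price never covers variable cost, so the firm shuts down and loses only its fixed cost.

q = 0 (shut down); profit = -¥160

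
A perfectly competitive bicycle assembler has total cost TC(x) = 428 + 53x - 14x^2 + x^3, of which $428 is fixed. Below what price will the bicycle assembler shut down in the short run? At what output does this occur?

$4 per unit, at x = 7

The shutdown price is the minimum of AVC. VC = 53x - 14x^2 + x^3, so AVC = 53 - 14x + x^2.
At the minimum of AVC, MC = AVC. MC = 53 - 28x + 3x^2; setting MC = AVC gives 2x^2 - 14x = 0, so x = 7. min AVC = 4.
So the shutdown price is $4.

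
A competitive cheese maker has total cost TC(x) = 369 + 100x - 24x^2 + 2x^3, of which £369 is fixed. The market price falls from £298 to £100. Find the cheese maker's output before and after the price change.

Output falls from 11 to 8

AVC = 100 - 24x + 2x^2, minimized at x = 6 where min AVC = £28. MC = 100 - 48x + 6x^2.
At P = £298 ≥ min AVC, set P = MC on the rising branch: x = 11.
At P = £100 ≥ min AVC, set P = MC: x = 8. The firm stays open but cuts output.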